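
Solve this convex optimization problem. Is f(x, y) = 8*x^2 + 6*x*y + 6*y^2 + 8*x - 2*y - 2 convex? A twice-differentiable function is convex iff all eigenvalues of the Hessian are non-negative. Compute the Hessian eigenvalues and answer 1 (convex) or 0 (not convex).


The Hessian of f(x,y) = 8*x^2 + 6*x*y + 6*y^2 + 8*x - 2*y - 2 is:
H = [[16, 6], [6, 12]]
Trace = 16 + 12 = 28
Determinant = 16*12 - (6)^2 = 156
Discriminant = (28)^2 - 4*156 = 160.0
Eigenvalues: lambda_1 = 7.6754, lambda_2 = 20.3246
The function is convex.

1


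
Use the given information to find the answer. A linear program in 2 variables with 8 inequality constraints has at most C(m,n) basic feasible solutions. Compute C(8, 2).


Each vertex corresponds to some choice of n active constraints out of m, so the number of vertices is at most C(m, n) = m! / (n!(m-n)!).
m = 8, n = 2
Numerator: 8 * 7
Denominator: 2! = 2
C(8, 2) = 28


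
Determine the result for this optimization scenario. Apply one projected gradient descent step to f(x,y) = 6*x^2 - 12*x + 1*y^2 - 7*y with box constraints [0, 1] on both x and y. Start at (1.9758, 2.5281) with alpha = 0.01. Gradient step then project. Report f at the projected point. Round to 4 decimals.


Step 1: Compute gradient at (1.9758, 2.5281).
grad_x = 2*6*1.9758 - 12 = 11.7096
grad_y = 2*1*2.5281 - 7 = -1.9438
Step 2: Gradient step.
x_raw = 1.9758 - 0.01*11.7096 = 1.8587
y_raw = 2.5281 - 0.01*-1.9438 = 2.5475
Step 3: Project onto [0, 1].
x_proj = clip(1.8587) = 1.0
y_proj = clip(2.5475) = 1.0
Step 4: Evaluate f.
f(1.0, 1.0) = -12.0


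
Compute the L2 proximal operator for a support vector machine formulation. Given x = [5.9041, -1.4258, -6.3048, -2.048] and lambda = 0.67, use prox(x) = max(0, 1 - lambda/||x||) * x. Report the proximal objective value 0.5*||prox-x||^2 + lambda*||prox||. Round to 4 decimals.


Step 1: Compute ||x||.
||x|| = 8.9909
Step 2: Compute scaling factor.
scale = max(0, 1 - 0.67/8.9909) = 0.9255
Step 3: prox(x) = [5.4641, -1.3195, -5.835, -1.8954]
||prox(x)|| = 8.3209
Step 4: Proximal objective.
0.5*||prox-x||^2 = 0.2245
lambda*||prox|| = 5.575
Total = 5.7994


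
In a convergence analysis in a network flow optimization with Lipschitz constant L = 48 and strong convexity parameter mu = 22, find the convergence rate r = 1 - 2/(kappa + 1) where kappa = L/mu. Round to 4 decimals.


Step 1: Compute the condition number.
kappa = L/mu = 48/22 = 2.1818
Step 2: Compute the convergence rate.
r = 1 - 2/(kappa + 1) = 1 - 2*mu/(L + mu) = (L - mu)/(L + mu) = 26/70 = 0.3714


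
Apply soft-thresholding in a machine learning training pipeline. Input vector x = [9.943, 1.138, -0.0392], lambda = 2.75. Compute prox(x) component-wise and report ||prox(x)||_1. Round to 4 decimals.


Soft-thresholding with lambda = 2.75:
prox(9.943) = sign(9.943)*max(|9.943| - 2.75, 0) = 7.193
prox(1.138) = sign(1.138)*max(|1.138| - 2.75, 0) = 0.0
prox(-0.0392) = sign(-0.0392)*max(|-0.0392| - 2.75, 0) = 0.0
prox(x) = [7.193, 0.0, 0.0]
||prox(x)||_1 = 7.193 + 0.0 + 0.0 = 7.193


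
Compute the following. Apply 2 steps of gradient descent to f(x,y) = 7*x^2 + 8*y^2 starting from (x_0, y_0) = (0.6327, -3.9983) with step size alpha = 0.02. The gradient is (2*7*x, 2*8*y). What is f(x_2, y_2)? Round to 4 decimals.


Gradient descent on f(x,y) = 7*x^2 + 8*y^2.
Starting point: (0.6327, -3.9983), alpha = 0.02
Step 1: grad_x = 2*7*0.6327 = 8.8578, grad_y = 2*8*-3.9983 = -63.9728
  x_1 = 0.6327 - 0.02*8.8578 = 0.4555
  y_1 = -3.9983 - 0.02*-63.9728 = -2.7188
Step 2: grad_x = 2*7*0.4555 = 6.3776, grad_y = 2*8*-2.7188 = -43.5015
  x_2 = 0.4555 - 0.02*6.3776 = 0.328
  y_2 = -2.7188 - 0.02*-43.5015 = -1.8488
f(0.328, -1.8488) = 7*0.328^2 + 8*(-1.8488)^2 = 28.098


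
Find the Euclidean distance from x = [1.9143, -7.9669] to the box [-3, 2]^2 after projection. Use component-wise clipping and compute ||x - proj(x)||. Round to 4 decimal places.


Project each component onto [-3, 2].
clip(1.9143) = 1.9143, clip(-7.9669) = -3.0
Projection = [1.9143, -3.0]
Squared diffs: [0.0, 24.6701]
Distance = sqrt(24.6701) = 4.9669


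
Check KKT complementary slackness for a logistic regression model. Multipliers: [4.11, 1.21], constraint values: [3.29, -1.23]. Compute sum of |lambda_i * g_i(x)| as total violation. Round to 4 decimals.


KKT complementary slackness check:
lambda_1 * g_1 = 4.11 * 3.29 = 13.5219
lambda_2 * g_2 = 1.21 * -1.23 = -1.4883
Total violation = 13.5219 + 1.4883 = 15.0102


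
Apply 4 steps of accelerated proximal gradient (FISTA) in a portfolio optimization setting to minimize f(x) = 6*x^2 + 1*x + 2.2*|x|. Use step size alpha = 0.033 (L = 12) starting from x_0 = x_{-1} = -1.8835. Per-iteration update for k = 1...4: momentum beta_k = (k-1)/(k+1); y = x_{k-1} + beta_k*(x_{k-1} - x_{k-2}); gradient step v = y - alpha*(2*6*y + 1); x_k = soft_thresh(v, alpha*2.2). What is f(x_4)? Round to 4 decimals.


FISTA on f(x) = 6*x^2 + 1*x + 2.2*|x|
L = 12, alpha = 0.033
Iteration 1: beta = 0.0, y = -1.8835 + 0.0*(-1.8835 + 1.8835) = -1.8835
  grad(y) = -21.602, v = y - alpha*grad = -1.1706
  prox(v) = soft_thresh(-1.1706, 0.0726) = -1.098
Iteration 2: beta = 0.3333, y = -1.098 + 0.3333*(-1.098 + 1.8835) = -0.8362
  grad(y) = -9.0345, v = y - alpha*grad = -0.5381
  prox(v) = soft_thresh(-0.5381, 0.0726) = -0.4655
Iteration 3: beta = 0.5, y = -0.4655 + 0.5*(-0.4655 + 1.098) = -0.1492
  grad(y) = -0.7903, v = y - alpha*grad = -0.1231
  prox(v) = soft_thresh(-0.1231, 0.0726) = -0.0505
Iteration 4: beta = 0.6, y = -0.0505 + 0.6*(-0.0505 + 0.4655) = 0.1985
  grad(y) = 3.3816, v = y - alpha*grad = 0.0869
  prox(v) = soft_thresh(0.0869, 0.0726) = 0.0143
f(x_4) = 6*0.0143^2 + 1*0.0143 + 2.2*|0.0143| = 0.0469


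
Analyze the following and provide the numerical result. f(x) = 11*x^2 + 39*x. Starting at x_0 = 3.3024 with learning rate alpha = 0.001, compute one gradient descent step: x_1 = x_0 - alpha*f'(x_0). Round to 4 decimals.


We compute the gradient at x_0 and apply the update.
f'(x) = 22*x + 39
f'(3.3024) = 22*3.3024 + 39 = 111.6528
x_1 = 3.3024 - 0.001*111.6528 = 3.1907


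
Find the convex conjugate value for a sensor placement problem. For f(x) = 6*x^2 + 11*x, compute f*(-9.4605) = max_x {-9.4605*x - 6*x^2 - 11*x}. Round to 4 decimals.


f*(y) = sup_x {y*x - a*x^2 - b*x} = sup_x {(y-b)*x - a*x^2}
FOC: (y - b) - 2a*x = 0 => x* = (y - b)/(2a)
x* = (-9.4605 - 11)/(2*6) = -1.705
f*(-9.4605) = (y-b)^2/(4a) = (-9.4605 - 11)^2/(4*6)
= 418.6321/24 = 17.443


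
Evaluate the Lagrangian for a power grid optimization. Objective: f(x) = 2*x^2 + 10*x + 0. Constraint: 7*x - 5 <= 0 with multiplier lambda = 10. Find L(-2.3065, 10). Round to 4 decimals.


Step 1: Evaluate f(x).
f(-2.3065) = 2*(-2.3065)^2 + 10*(-2.3065) + 0 = -12.4251
Step 2: Evaluate g(x).
g(-2.3065) = 7*-2.3065 - 5 = -21.1455
Step 3: Compute Lagrangian.
L = -12.4251 + 10*-21.1455 = -223.8801


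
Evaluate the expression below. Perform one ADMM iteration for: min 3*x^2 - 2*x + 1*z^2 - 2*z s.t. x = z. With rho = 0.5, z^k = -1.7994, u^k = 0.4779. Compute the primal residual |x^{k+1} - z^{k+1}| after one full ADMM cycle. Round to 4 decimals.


ADMM iteration with rho = 0.5, z^k = -1.7994, u^k = 0.4779
Step 1: x-update.
Minimize 3*x^2 - 2*x + (0.5/2)*(x + 1.7994 + 0.4779)^2
FOC: (2*3 + 0.5)*x = 2 + 0.5*(-1.7994 - 0.4779)
x^{k+1} = 0.1325
Step 2: z-update.
Minimize 1*z^2 - 2*z + (0.5/2)*(0.1325 - z + 0.4779)^2
FOC: (2*1 + 0.5)*z = 2 + 0.5*(0.1325 + 0.4779)
z^{k+1} = 0.9221
Step 3: u-update.
u^{k+1} = 0.4779 + 0.1325 - 0.9221 = -0.3117
Step 4: Primal residual = |0.1325 - 0.9221| = 0.7896


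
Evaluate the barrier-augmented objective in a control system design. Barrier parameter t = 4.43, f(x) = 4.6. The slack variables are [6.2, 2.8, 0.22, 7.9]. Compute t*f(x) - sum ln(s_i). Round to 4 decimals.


Step 1: Compute log-barrier.
ln values: [1.8245, 1.0296, -1.5141, 2.0669]
phi = -(1.8245 + 1.0296 - 1.5141 + 2.0669) = -3.4069
Step 2: Compute augmented objective.
t*f(x) = 4.43*4.6 = 20.378
Total = 20.378 - 3.4069 = 16.9711


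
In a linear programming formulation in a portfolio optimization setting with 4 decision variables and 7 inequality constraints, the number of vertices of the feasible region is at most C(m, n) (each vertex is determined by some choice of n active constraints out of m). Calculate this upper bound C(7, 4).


Each vertex corresponds to some choice of n active constraints out of m, so the number of vertices is at most C(m, n) = m! / (n!(m-n)!).
m = 7, n = 4
Numerator: 7 * 6 * 5 * 4
Denominator: 4! = 24
C(7, 4) = 35


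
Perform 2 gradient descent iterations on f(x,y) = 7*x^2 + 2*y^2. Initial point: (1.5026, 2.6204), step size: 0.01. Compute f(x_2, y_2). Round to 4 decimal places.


Gradient descent on f(x,y) = 7*x^2 + 2*y^2.
Starting point: (1.5026, 2.6204), alpha = 0.01
Step 1: grad_x = 2*7*1.5026 = 21.0364, grad_y = 2*2*2.6204 = 10.4816
  x_1 = 1.5026 - 0.01*21.0364 = 1.2922
  y_1 = 2.6204 - 0.01*10.4816 = 2.5156
Step 2: grad_x = 2*7*1.2922 = 18.0913, grad_y = 2*2*2.5156 = 10.0623
  x_2 = 1.2922 - 0.01*18.0913 = 1.1113
  y_2 = 2.5156 - 0.01*10.0623 = 2.415
f(1.1113, 2.415) = 7*1.1113^2 + 2*2.415^2 = 20.3093


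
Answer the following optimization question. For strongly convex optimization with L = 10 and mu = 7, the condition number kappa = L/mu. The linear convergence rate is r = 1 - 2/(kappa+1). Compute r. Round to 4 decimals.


Step 1: Compute the condition number.
kappa = L/mu = 10/7 = 1.4286
Step 2: Compute the convergence rate.
r = 1 - 2/(kappa + 1) = 1 - 2*mu/(L + mu) = (L - mu)/(L + mu) = 3/17 = 0.1765


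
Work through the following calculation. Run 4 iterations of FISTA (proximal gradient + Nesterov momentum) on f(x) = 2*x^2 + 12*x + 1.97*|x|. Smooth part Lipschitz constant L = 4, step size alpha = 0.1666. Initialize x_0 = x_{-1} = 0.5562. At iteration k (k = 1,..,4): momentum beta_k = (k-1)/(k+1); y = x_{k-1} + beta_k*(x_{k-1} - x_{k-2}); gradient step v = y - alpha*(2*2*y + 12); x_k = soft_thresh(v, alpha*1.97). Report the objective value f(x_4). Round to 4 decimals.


FISTA on f(x) = 2*x^2 + 12*x + 1.97*|x|
L = 4, alpha = 0.1666
Iteration 1: beta = 0.0, y = 0.5562 + 0.0*(0.5562 - 0.5562) = 0.5562
  grad(y) = 14.2248, v = y - alpha*grad = -1.8137
  prox(v) = soft_thresh(-1.8137, 0.3282) = -1.4854
Iteration 2: beta = 0.3333, y = -1.4854 + 0.3333*(-1.4854 - 0.5562) = -2.166
  grad(y) = 3.336, v = y - alpha*grad = -2.7218
  prox(v) = soft_thresh(-2.7218, 0.3282) = -2.3936
Iteration 3: beta = 0.5, y = -2.3936 + 0.5*(-2.3936 + 1.4854) = -2.8476
  grad(y) = 0.6094, v = y - alpha*grad = -2.9492
  prox(v) = soft_thresh(-2.9492, 0.3282) = -2.621
Iteration 4: beta = 0.6, y = -2.621 + 0.6*(-2.621 + 2.3936) = -2.7574
  grad(y) = 0.9704, v = y - alpha*grad = -2.9191
  prox(v) = soft_thresh(-2.9191, 0.3282) = -2.5909
f(x_4) = 2*(-2.5909)^2 + 12*(-2.5909) + 1.97*|-2.5909| = -12.5612


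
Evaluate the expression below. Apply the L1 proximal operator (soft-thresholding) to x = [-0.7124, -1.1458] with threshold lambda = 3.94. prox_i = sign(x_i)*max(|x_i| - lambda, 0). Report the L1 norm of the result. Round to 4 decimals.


Soft-thresholding with lambda = 3.94:
prox(-0.7124) = sign(-0.7124)*max(|-0.7124| - 3.94, 0) = 0.0
prox(-1.1458) = sign(-1.1458)*max(|-1.1458| - 3.94, 0) = 0.0
prox(x) = [0.0, 0.0]
||prox(x)||_1 = 0.0 + 0.0 = 0.0


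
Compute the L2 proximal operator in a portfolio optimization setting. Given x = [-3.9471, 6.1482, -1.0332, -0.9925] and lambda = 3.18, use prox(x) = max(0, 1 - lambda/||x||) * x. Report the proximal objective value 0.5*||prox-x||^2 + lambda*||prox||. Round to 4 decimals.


Step 1: Compute ||x||.
||x|| = 7.4453
Step 2: Compute scaling factor.
scale = max(0, 1 - 3.18/7.4453) = 0.5729
Step 3: prox(x) = [-2.2612, 3.5222, -0.5919, -0.5686]
||prox(x)|| = 4.2653
Step 4: Proximal objective.
0.5*||prox-x||^2 = 5.0562
lambda*||prox|| = 13.5637
Total = 18.6199


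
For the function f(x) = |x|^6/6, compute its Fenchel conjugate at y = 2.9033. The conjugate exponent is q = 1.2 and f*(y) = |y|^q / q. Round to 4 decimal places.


The conjugate exponent q satisfies 1/p + 1/q = 1.
p = 6, so q = 6/(6 - 1) = 1.2
|y|^q = 2.9033^1.2 = 3.5931
f*(2.9033) = 3.5931 / 1.2 = 2.9943


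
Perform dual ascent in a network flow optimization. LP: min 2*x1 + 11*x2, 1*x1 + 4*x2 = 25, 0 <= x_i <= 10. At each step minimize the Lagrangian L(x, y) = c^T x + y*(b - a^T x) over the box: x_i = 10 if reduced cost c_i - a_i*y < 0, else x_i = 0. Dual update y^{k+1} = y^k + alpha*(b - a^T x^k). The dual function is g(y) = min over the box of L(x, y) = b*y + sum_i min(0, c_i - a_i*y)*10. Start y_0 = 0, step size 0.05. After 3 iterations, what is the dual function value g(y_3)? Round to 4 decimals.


Dual ascent for LP: min 2*x1 + 11*x2, 1*x1 + 4*x2 = 25, 0 <= x_i <= 10
Step 1: y^k = 0.0, reduced costs: (2.0, 11.0)
  x^k = (0.0, 0.0), subgradient = b - a^T x = 25.0
  y^{k+1} = 0.0 + 0.05*25.0 = 1.25
Step 2: y^k = 1.25, reduced costs: (0.75, 6.0)
  x^k = (0.0, 0.0), subgradient = b - a^T x = 25.0
  y^{k+1} = 1.25 + 0.05*25.0 = 2.5
Step 3: y^k = 2.5, reduced costs: (-0.5, 1.0)
  x^k = (10.0, 0.0), subgradient = b - a^T x = 15.0
  y^{k+1} = 2.5 + 0.05*15.0 = 3.25
Dual objective at y_3 = 3.25: reduced costs (-1.25, -2.0), box minimizer x = (10.0, 10.0)
g(y_3) = b*y + (c1 - a1*y)*x1 + (c2 - a2*y)*x2 = 25*3.25 + (-1.25)*10.0 + (-2.0)*10.0 = 81.25 - 12.5 - 20.0 = 48.75


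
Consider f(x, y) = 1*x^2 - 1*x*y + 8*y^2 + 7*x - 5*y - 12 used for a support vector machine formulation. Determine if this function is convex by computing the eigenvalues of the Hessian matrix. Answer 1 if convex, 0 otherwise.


The Hessian of f(x,y) = 1*x^2 - 1*x*y + 8*y^2 + 7*x - 5*y - 12 is:
H = [[2, -1], [-1, 16]]
Trace = 2 + 16 = 18
Determinant = 2*16 - (-1)^2 = 31
Discriminant = (18)^2 - 4*31 = 200.0
Eigenvalues: lambda_1 = 1.9289, lambda_2 = 16.0711
The function is convex.

1


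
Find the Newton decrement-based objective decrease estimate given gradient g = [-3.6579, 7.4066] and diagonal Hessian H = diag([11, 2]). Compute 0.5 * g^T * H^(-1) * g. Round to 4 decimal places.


Step 1: H is diagonal, so H^(-1) * g = [-0.3325, 3.7033].
Step 2: g^T H^(-1) g = sum_i g_i^2 / H_ii
  = (-3.6579)^2/11 + (7.4066)^2/2
  = 1.2164 + 27.4289 = 28.6452
Step 3: Objective decrease = 0.5 * g^T H^(-1) g = 14.3226


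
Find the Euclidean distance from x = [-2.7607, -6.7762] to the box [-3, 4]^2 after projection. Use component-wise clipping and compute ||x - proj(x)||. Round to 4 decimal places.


Project each component onto [-3, 4].
clip(-2.7607) = -2.7607, clip(-6.7762) = -3.0
Projection = [-2.7607, -3.0]
Squared diffs: [0.0, 14.2597]
Distance = sqrt(14.2597) = 3.7762


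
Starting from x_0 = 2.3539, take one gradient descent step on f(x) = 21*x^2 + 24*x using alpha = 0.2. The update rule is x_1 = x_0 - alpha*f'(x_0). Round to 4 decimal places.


We compute the gradient at x_0 and apply the update.
f'(x) = 42*x + 24
f'(2.3539) = 42*2.3539 + 24 = 122.8638
x_1 = 2.3539 - 0.2*122.8638 = -22.2189


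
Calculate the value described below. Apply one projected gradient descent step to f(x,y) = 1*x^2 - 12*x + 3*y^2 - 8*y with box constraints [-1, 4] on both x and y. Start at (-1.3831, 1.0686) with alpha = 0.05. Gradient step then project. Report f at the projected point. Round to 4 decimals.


Step 1: Compute gradient at (-1.3831, 1.0686).
grad_x = 2*1*-1.3831 - 12 = -14.7662
grad_y = 2*3*1.0686 - 8 = -1.5884
Step 2: Gradient step.
x_raw = -1.3831 - 0.05*-14.7662 = -0.6448
y_raw = 1.0686 - 0.05*-1.5884 = 1.148
Step 3: Project onto [-1, 4].
x_proj = clip(-0.6448) = -0.6448
y_proj = clip(1.148) = 1.148
Step 4: Evaluate f.
f(-0.6448, 1.148) = 2.9229


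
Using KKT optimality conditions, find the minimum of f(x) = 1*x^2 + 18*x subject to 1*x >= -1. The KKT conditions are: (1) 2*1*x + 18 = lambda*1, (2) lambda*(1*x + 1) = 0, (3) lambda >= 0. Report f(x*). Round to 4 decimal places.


Step 1: Try lambda = 0 (constraint inactive).
x_unc = -18/(2*1) = -9.0
Check: 1*-9.0 = -9.0 < -1 -- violated!
Step 2: Constraint must be active: 1*x = -1
x* = -1/1 = -1.0
lambda = (2*1*(-1.0) + 18)/1 = 16.0
Step 3: Compute optimal value.
f(x*) = 1*(-1.0)^2 + 18*(-1.0) = -17.0


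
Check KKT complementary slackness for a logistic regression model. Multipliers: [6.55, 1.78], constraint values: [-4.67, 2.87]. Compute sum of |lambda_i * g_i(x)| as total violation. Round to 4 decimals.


KKT complementary slackness check:
lambda_1 * g_1 = 6.55 * -4.67 = -30.5885
lambda_2 * g_2 = 1.78 * 2.87 = 5.1086
Total violation = 30.5885 + 5.1086 = 35.6971


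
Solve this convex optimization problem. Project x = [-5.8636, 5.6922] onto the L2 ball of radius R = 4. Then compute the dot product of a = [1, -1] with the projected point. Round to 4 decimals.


Step 1: Compute ||x|| (intermediates to 6 decimals).
||x|| = sqrt((-5.8636)^2 + 5.6922^2) = 8.172083
Step 2: Project.
Since ||x|| > R, scale = R/||x|| = 4/8.172083 = 0.489471, proj(x) = scale * x
proj(x) = [-2.870062, 2.786167]
Step 3: Dot product.
a^T * proj(x) = 1*(-2.870062) - 1*2.786167 = -5.6562


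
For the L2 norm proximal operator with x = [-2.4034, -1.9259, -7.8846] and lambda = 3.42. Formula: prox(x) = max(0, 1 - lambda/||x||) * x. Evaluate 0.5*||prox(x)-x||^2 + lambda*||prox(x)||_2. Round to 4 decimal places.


Step 1: Compute ||x||.
||x|| = 8.4648
Step 2: Compute scaling factor.
scale = max(0, 1 - 3.42/8.4648) = 0.596
Step 3: prox(x) = [-1.4324, -1.1478, -4.699]
||prox(x)|| = 5.0448
Step 4: Proximal objective.
0.5*||prox-x||^2 = 5.8482
lambda*||prox|| = 17.2532
Total = 23.1013


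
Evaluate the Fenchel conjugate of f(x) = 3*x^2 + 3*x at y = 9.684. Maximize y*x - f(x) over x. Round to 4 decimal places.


f*(y) = sup_x {y*x - a*x^2 - b*x} = sup_x {(y-b)*x - a*x^2}
FOC: (y - b) - 2a*x = 0 => x* = (y - b)/(2a)
x* = (9.684 - 3)/(2*3) = 1.114
f*(9.684) = (y-b)^2/(4a) = (9.684 - 3)^2/(4*3)
= 44.6759/12 = 3.723


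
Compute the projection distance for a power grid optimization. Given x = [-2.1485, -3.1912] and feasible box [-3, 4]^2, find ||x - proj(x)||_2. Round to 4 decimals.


Project each component onto [-3, 4].
clip(-2.1485) = -2.1485, clip(-3.1912) = -3.0
Projection = [-2.1485, -3.0]
Squared diffs: [0.0, 0.0366]
Distance = sqrt(0.0366) = 0.1912


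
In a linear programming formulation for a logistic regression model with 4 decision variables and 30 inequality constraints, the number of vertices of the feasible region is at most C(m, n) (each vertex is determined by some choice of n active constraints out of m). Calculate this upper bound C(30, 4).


Each vertex corresponds to some choice of n active constraints out of m, so the number of vertices is at most C(m, n) = m! / (n!(m-n)!).
m = 30, n = 4
Numerator: 30 * 29 * 28 * 27
Denominator: 4! = 24
C(30, 4) = 27405


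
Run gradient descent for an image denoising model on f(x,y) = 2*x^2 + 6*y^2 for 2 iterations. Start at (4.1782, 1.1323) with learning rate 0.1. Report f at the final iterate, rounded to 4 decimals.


Gradient descent on f(x,y) = 2*x^2 + 6*y^2.
Starting point: (4.1782, 1.1323), alpha = 0.1
Step 1: grad_x = 2*2*4.1782 = 16.7128, grad_y = 2*6*1.1323 = 13.5876
  x_1 = 4.1782 - 0.1*16.7128 = 2.5069
  y_1 = 1.1323 - 0.1*13.5876 = -0.2265
Step 2: grad_x = 2*2*2.5069 = 10.0277, grad_y = 2*6*-0.2265 = -2.7175
  x_2 = 2.5069 - 0.1*10.0277 = 1.5042
  y_2 = -0.2265 - 0.1*-2.7175 = 0.0453
f(1.5042, 0.0453) = 2*1.5042^2 + 6*0.0453^2 = 4.5373


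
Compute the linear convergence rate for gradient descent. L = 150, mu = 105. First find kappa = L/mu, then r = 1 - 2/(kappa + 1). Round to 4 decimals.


Step 1: Compute the condition number.
kappa = L/mu = 150/105 = 1.4286
Step 2: Compute the convergence rate.
r = 1 - 2/(kappa + 1) = 1 - 2*mu/(L + mu) = (L - mu)/(L + mu) = 45/255 = 0.1765


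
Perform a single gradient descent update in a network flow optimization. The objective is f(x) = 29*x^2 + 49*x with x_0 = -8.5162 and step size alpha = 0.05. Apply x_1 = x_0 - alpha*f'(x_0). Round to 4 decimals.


We compute the gradient at x_0 and apply the update.
f'(x) = 58*x + 49
f'(-8.5162) = 58*-8.5162 + 49 = -444.9396
x_1 = -8.5162 - 0.05*-444.9396 = 13.7308


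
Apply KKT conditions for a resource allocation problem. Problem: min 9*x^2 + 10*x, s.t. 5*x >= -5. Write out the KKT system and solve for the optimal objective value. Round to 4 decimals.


Step 1: Try lambda = 0 (constraint inactive).
Stationarity: 2*9*x + 10 = 0
x* = -10/(2*9) = -5/9 = -0.5556 (rounded; the exact value -5/9 is used below)
Check constraint: 5*-0.5556 = -2.778 >= -5 -- satisfied.
Step 2: Compute optimal value.
f(x*) = 9*(-5/9)^2 + 10*(-5/9) = -2.7778


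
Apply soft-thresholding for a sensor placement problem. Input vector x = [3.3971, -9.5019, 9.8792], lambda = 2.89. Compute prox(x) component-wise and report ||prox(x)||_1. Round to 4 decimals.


Soft-thresholding with lambda = 2.89:
prox(3.3971) = sign(3.3971)*max(|3.3971| - 2.89, 0) = 0.5071
prox(-9.5019) = sign(-9.5019)*max(|-9.5019| - 2.89, 0) = -6.6119
prox(9.8792) = sign(9.8792)*max(|9.8792| - 2.89, 0) = 6.9892
prox(x) = [0.5071, -6.6119, 6.9892]
||prox(x)||_1 = 0.5071 + 6.6119 + 6.9892 = 14.1082


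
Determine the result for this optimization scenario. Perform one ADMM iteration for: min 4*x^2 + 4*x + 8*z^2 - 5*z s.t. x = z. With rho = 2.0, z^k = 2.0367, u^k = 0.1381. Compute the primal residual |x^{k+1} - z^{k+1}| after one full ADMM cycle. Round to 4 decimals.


ADMM iteration with rho = 2.0, z^k = 2.0367, u^k = 0.1381
Step 1: x-update.
Minimize 4*x^2 + 4*x + (2.0/2)*(x - 2.0367 + 0.1381)^2
FOC: (2*4 + 2.0)*x = -4 + 2.0*(2.0367 - 0.1381)
x^{k+1} = -0.0203
Step 2: z-update.
Minimize 8*z^2 - 5*z + (2.0/2)*(-0.0203 - z + 0.1381)^2
FOC: (2*8 + 2.0)*z = 5 + 2.0*(-0.0203 + 0.1381)
z^{k+1} = 0.2909
Step 3: u-update.
u^{k+1} = 0.1381 - 0.0203 - 0.2909 = -0.173
Step 4: Primal residual = |-0.0203 - 0.2909| = 0.3111


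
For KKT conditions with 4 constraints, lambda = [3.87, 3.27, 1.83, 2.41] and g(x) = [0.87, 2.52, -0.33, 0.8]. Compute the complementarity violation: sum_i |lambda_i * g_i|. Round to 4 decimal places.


KKT complementary slackness check:
lambda_1 * g_1 = 3.87 * 0.87 = 3.3669
lambda_2 * g_2 = 3.27 * 2.52 = 8.2404
lambda_3 * g_3 = 1.83 * -0.33 = -0.6039
lambda_4 * g_4 = 2.41 * 0.8 = 1.928
Total violation = 3.3669 + 8.2404 + 0.6039 + 1.928 = 14.1392


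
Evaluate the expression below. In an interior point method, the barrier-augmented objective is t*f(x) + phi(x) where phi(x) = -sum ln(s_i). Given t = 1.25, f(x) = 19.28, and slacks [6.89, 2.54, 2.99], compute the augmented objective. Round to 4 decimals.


Step 1: Compute log-barrier.
ln values: [1.9301, 0.9322, 1.0953]
phi = -(1.9301 + 0.9322 + 1.0953) = -3.9575
Step 2: Compute augmented objective.
t*f(x) = 1.25*19.28 = 24.1
Total = 24.1 - 3.9575 = 20.1425


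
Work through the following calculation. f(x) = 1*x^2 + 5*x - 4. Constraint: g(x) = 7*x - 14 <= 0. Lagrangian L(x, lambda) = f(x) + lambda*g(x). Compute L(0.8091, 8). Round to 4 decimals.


Step 1: Evaluate f(x).
f(0.8091) = 1*0.8091^2 + 5*0.8091 - 4 = 0.7001
Step 2: Evaluate g(x).
g(0.8091) = 7*0.8091 - 14 = -8.3363
Step 3: Compute Lagrangian.
L = 0.7001 + 8*-8.3363 = -65.9903


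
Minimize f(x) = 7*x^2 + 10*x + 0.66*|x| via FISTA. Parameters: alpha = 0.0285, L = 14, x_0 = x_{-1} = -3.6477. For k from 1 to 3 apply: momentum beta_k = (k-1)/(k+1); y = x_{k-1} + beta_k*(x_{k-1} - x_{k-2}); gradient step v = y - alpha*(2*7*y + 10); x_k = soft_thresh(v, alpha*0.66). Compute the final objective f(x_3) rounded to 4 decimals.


FISTA on f(x) = 7*x^2 + 10*x + 0.66*|x|
L = 14, alpha = 0.0285
Iteration 1: beta = 0.0, y = -3.6477 + 0.0*(-3.6477 + 3.6477) = -3.6477
  grad(y) = -41.0678, v = y - alpha*grad = -2.4773
  prox(v) = soft_thresh(-2.4773, 0.0188) = -2.4585
Iteration 2: beta = 0.3333, y = -2.4585 + 0.3333*(-2.4585 + 3.6477) = -2.062
  grad(y) = -18.8686, v = y - alpha*grad = -1.5243
  prox(v) = soft_thresh(-1.5243, 0.0188) = -1.5055
Iteration 3: beta = 0.5, y = -1.5055 + 0.5*(-1.5055 + 2.4585) = -1.029
  grad(y) = -4.4058, v = y - alpha*grad = -0.9034
  prox(v) = soft_thresh(-0.9034, 0.0188) = -0.8846
f(x_3) = 7*(-0.8846)^2 + 10*(-0.8846) + 0.66*|-0.8846| = -2.7845


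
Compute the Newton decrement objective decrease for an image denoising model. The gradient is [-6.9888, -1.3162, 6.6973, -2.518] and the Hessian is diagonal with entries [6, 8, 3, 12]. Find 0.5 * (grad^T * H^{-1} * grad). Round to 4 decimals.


Step 1: H is diagonal, so H^(-1) * g = [-1.1648, -0.1645, 2.2324, -0.2098].
Step 2: g^T H^(-1) g = sum_i g_i^2 / H_ii
  = (-6.9888)^2/6 + (-1.3162)^2/8 + (6.6973)^2/3 + (-2.518)^2/12
  = 8.1406 + 0.2165 + 14.9513 + 0.5284 = 23.8367
Step 3: Objective decrease = 0.5 * g^T H^(-1) g = 11.9184


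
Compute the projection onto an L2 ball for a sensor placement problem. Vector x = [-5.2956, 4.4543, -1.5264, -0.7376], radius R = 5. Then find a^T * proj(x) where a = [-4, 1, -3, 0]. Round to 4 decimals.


Step 1: Compute ||x|| (intermediates to 6 decimals).
||x|| = sqrt((-5.2956)^2 + 4.4543^2 + (-1.5264)^2 + (-0.7376)^2) = 7.124473
Step 2: Project.
Since ||x|| > R, scale = R/||x|| = 5/7.124473 = 0.701806, proj(x) = scale * x
proj(x) = [-3.716484, 3.126054, -1.071237, -0.517652]
Step 3: Dot product.
a^T * proj(x) = -4*(-3.716484) + 1*3.126054 - 3*(-1.071237) + 0*(-0.517652) = 21.2057


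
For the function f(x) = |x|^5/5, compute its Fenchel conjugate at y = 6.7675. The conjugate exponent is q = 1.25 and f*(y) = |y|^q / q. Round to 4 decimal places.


The conjugate exponent q satisfies 1/p + 1/q = 1.
p = 5, so q = 5/(5 - 1) = 1.25
|y|^q = 6.7675^1.25 = 10.9153
f*(6.7675) = 10.9153 / 1.25 = 8.7322


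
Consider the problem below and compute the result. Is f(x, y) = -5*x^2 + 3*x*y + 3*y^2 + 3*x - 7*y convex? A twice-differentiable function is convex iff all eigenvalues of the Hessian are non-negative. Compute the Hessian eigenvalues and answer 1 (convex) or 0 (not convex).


The Hessian of f(x,y) = -5*x^2 + 3*x*y + 3*y^2 + 3*x - 7*y is:
H = [[-10, 3], [3, 6]]
Trace = -10 + 6 = -4
Determinant = -10*6 - (3)^2 = -69
Discriminant = (-4)^2 - 4*-69 = 292.0
Eigenvalues: lambda_1 = -10.544, lambda_2 = 6.544
The function is not convex.

0


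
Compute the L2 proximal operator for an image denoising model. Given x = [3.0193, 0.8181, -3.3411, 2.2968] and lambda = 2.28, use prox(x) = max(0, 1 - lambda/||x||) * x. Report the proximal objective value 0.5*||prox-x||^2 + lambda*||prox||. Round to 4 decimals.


Step 1: Compute ||x||.
||x|| = 5.1209
Step 2: Compute scaling factor.
scale = max(0, 1 - 2.28/5.1209) = 0.5548
Step 3: prox(x) = [1.675, 0.4539, -1.8535, 1.2742]
||prox(x)|| = 2.8409
Step 4: Proximal objective.
0.5*||prox-x||^2 = 2.5992
lambda*||prox|| = 6.4773
Total = 9.0765


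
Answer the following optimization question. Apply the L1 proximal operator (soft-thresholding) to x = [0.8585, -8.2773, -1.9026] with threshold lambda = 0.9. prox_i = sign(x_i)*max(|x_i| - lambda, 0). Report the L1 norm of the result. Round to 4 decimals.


Soft-thresholding with lambda = 0.9:
prox(0.8585) = sign(0.8585)*max(|0.8585| - 0.9, 0) = 0.0
prox(-8.2773) = sign(-8.2773)*max(|-8.2773| - 0.9, 0) = -7.3773
prox(-1.9026) = sign(-1.9026)*max(|-1.9026| - 0.9, 0) = -1.0026
prox(x) = [0.0, -7.3773, -1.0026]
||prox(x)||_1 = 0.0 + 7.3773 + 1.0026 = 8.3799


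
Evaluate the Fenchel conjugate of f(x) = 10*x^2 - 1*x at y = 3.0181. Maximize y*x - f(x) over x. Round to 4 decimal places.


f*(y) = sup_x {y*x - a*x^2 - b*x} = sup_x {(y-b)*x - a*x^2}
FOC: (y - b) - 2a*x = 0 => x* = (y - b)/(2a)
x* = (3.0181 + 1)/(2*10) = 0.2009
f*(3.0181) = (y-b)^2/(4a) = (3.0181 + 1)^2/(4*10)
= 16.1451/40 = 0.4036


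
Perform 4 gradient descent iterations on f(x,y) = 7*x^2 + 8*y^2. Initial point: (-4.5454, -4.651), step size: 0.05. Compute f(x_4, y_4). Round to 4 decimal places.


Gradient descent on f(x,y) = 7*x^2 + 8*y^2.
Starting point: (-4.5454, -4.651), alpha = 0.05
Step 1: grad_x = 2*7*-4.5454 = -63.6356, grad_y = 2*8*-4.651 = -74.416
  x_1 = -4.5454 - 0.05*-63.6356 = -1.3636
  y_1 = -4.651 - 0.05*-74.416 = -0.9302
Step 2: grad_x = 2*7*-1.3636 = -19.0907, grad_y = 2*8*-0.9302 = -14.8832
  x_2 = -1.3636 - 0.05*-19.0907 = -0.4091
  y_2 = -0.9302 - 0.05*-14.8832 = -0.186
Step 3: grad_x = 2*7*-0.4091 = -5.7272, grad_y = 2*8*-0.186 = -2.9766
  x_3 = -0.4091 - 0.05*-5.7272 = -0.1227
  y_3 = -0.186 - 0.05*-2.9766 = -0.0372
Step 4: grad_x = 2*7*-0.1227 = -1.7182, grad_y = 2*8*-0.0372 = -0.5953
  x_4 = -0.1227 - 0.05*-1.7182 = -0.0368
  y_4 = -0.0372 - 0.05*-0.5953 = -0.0074
f(-0.0368, -0.0074) = 7*(-0.0368)^2 + 8*(-0.0074)^2 = 0.0099


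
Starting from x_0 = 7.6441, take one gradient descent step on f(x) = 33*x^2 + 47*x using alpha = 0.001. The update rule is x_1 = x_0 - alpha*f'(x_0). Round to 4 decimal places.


We compute the gradient at x_0 and apply the update.
f'(x) = 66*x + 47
f'(7.6441) = 66*7.6441 + 47 = 551.5106
x_1 = 7.6441 - 0.001*551.5106 = 7.0926


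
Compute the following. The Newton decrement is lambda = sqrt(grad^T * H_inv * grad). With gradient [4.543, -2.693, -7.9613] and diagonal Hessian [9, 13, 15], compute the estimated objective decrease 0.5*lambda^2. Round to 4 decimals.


Step 1: H is diagonal, so H^(-1) * g = [0.5048, -0.2072, -0.5308].
Step 2: g^T H^(-1) g = sum_i g_i^2 / H_ii
  = (4.543)^2/9 + (-2.693)^2/13 + (-7.9613)^2/15
  = 2.2932 + 0.5579 + 4.2255 = 7.0766
Step 3: Objective decrease = 0.5 * g^T H^(-1) g = 3.5383


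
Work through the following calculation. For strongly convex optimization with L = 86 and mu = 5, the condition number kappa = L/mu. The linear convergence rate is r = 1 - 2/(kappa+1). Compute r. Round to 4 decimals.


Step 1: Compute the condition number.
kappa = L/mu = 86/5 = 17.2
Step 2: Compute the convergence rate.
r = 1 - 2/(kappa + 1) = 1 - 2*mu/(L + mu) = (L - mu)/(L + mu) = 81/91 = 0.8901


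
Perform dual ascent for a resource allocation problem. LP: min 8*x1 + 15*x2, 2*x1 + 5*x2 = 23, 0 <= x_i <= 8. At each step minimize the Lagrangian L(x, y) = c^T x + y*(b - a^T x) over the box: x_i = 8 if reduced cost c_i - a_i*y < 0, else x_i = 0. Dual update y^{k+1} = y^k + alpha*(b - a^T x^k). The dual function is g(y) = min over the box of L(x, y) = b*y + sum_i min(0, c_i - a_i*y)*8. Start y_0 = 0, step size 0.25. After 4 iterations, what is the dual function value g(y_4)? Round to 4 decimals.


Dual ascent for LP: min 8*x1 + 15*x2, 2*x1 + 5*x2 = 23, 0 <= x_i <= 8
Step 1: y^k = 0.0, reduced costs: (8.0, 15.0)
  x^k = (0.0, 0.0), subgradient = b - a^T x = 23.0
  y^{k+1} = 0.0 + 0.25*23.0 = 5.75
Step 2: y^k = 5.75, reduced costs: (-3.5, -13.75)
  x^k = (8.0, 8.0), subgradient = b - a^T x = -33.0
  y^{k+1} = 5.75 + 0.25*-33.0 = -2.5
Step 3: y^k = -2.5, reduced costs: (13.0, 27.5)
  x^k = (0.0, 0.0), subgradient = b - a^T x = 23.0
  y^{k+1} = -2.5 + 0.25*23.0 = 3.25
Step 4: y^k = 3.25, reduced costs: (1.5, -1.25)
  x^k = (0.0, 8.0), subgradient = b - a^T x = -17.0
  y^{k+1} = 3.25 + 0.25*-17.0 = -1.0
Dual objective at y_4 = -1.0: reduced costs (10.0, 20.0), box minimizer x = (0.0, 0.0)
g(y_4) = b*y + (c1 - a1*y)*x1 + (c2 - a2*y)*x2 = 23*(-1.0) + 10.0*0.0 + 20.0*0.0 = -23.0 + 0.0 + 0.0 = -23.0


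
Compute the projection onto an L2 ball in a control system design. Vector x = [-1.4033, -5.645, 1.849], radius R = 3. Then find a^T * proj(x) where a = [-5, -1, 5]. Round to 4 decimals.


Step 1: Compute ||x|| (intermediates to 6 decimals).
||x|| = sqrt((-1.4033)^2 + (-5.645)^2 + 1.849^2) = 6.103612
Step 2: Project.
Since ||x|| > R, scale = R/||x|| = 3/6.103612 = 0.491512, proj(x) = scale * x
proj(x) = [-0.689739, -2.774585, 0.908806]
Step 3: Dot product.
a^T * proj(x) = -5*(-0.689739) - 1*(-2.774585) + 5*0.908806 = 10.7673


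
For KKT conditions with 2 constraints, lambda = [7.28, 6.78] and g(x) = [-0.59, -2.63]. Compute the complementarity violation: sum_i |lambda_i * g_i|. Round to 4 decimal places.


KKT complementary slackness check:
lambda_1 * g_1 = 7.28 * -0.59 = -4.2952
lambda_2 * g_2 = 6.78 * -2.63 = -17.8314
Total violation = 4.2952 + 17.8314 = 22.1266


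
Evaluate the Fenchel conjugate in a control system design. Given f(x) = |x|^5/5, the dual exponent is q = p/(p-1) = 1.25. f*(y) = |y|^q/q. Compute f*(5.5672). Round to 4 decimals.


The conjugate exponent q satisfies 1/p + 1/q = 1.
p = 5, so q = 5/(5 - 1) = 1.25
|y|^q = 5.5672^1.25 = 8.5516
f*(5.5672) = 8.5516 / 1.25 = 6.8413


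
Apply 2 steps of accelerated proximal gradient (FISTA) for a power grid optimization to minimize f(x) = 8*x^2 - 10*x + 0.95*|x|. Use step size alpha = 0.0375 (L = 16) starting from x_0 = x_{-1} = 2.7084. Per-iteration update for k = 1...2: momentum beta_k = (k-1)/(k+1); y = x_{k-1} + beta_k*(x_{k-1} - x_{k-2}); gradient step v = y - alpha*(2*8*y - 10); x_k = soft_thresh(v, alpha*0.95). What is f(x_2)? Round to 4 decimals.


FISTA on f(x) = 8*x^2 - 10*x + 0.95*|x|
L = 16, alpha = 0.0375
Iteration 1: beta = 0.0, y = 2.7084 + 0.0*(2.7084 - 2.7084) = 2.7084
  grad(y) = 33.3344, v = y - alpha*grad = 1.4584
  prox(v) = soft_thresh(1.4584, 0.0356) = 1.4227
Iteration 2: beta = 0.3333, y = 1.4227 + 0.3333*(1.4227 - 2.7084) = 0.9942
  grad(y) = 5.9069, v = y - alpha*grad = 0.7727
  prox(v) = soft_thresh(0.7727, 0.0356) = 0.737
f(x_2) = 8*0.737^2 - 10*0.737 + 0.95*|0.737| = -2.3244


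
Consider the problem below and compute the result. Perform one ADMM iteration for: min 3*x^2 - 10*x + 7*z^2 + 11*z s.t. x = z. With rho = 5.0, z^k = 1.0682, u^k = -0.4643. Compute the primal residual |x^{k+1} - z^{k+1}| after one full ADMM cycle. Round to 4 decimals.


ADMM iteration with rho = 5.0, z^k = 1.0682, u^k = -0.4643
Step 1: x-update.
Minimize 3*x^2 - 10*x + (5.0/2)*(x - 1.0682 - 0.4643)^2
FOC: (2*3 + 5.0)*x = 10 + 5.0*(1.0682 + 0.4643)
x^{k+1} = 1.6057
Step 2: z-update.
Minimize 7*z^2 + 11*z + (5.0/2)*(1.6057 - z - 0.4643)^2
FOC: (2*7 + 5.0)*z = -11 + 5.0*(1.6057 - 0.4643)
z^{k+1} = -0.2786
Step 3: u-update.
u^{k+1} = -0.4643 + 1.6057 + 0.2786 = 1.42
Step 4: Primal residual = |1.6057 + 0.2786| = 1.8843


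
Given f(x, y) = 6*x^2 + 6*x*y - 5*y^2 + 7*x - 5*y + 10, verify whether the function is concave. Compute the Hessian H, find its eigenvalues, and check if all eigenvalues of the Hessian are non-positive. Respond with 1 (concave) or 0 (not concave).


The Hessian of f(x,y) = 6*x^2 + 6*x*y - 5*y^2 + 7*x - 5*y + 10 is:
H = [[12, 6], [6, -10]]
Trace = 12 - 10 = 2
Determinant = 12*-10 - (6)^2 = -156
Discriminant = (2)^2 - 4*-156 = 628.0
Eigenvalues: lambda_1 = -11.53, lambda_2 = 13.53
The function is not concave.

0


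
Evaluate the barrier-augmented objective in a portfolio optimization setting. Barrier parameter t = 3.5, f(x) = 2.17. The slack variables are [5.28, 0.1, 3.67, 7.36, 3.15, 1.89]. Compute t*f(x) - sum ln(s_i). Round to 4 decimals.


Step 1: Compute log-barrier.
ln values: [1.6639, -2.3026, 1.3002, 1.9961, 1.1474, 0.6366]
phi = -(1.6639 - 2.3026 + 1.3002 + 1.9961 + 1.1474 + 0.6366) = -4.4416
Step 2: Compute augmented objective.
t*f(x) = 3.5*2.17 = 7.595
Total = 7.595 - 4.4416 = 3.1534


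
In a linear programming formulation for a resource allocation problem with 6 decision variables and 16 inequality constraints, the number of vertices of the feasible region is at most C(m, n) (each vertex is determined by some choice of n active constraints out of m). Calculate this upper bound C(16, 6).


Each vertex corresponds to some choice of n active constraints out of m, so the number of vertices is at most C(m, n) = m! / (n!(m-n)!).
m = 16, n = 6
Numerator: 16 * 15 * 14 * 13 * 12 * 11
Denominator: 6! = 720
C(16, 6) = 8008


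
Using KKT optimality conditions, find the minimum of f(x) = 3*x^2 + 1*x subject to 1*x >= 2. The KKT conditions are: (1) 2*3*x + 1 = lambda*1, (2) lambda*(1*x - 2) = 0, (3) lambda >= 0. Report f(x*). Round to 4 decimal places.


Step 1: Try lambda = 0 (constraint inactive).
x_unc = -1/(2*3) = -0.1667
Check: 1*-0.1667 = -0.1667 < 2 -- violated!
Step 2: Constraint must be active: 1*x = 2
x* = 2/1 = 2.0
lambda = (2*3*2.0 + 1)/1 = 13.0
Step 3: Compute optimal value.
f(x*) = 3*2.0^2 + 1*2.0 = 14.0


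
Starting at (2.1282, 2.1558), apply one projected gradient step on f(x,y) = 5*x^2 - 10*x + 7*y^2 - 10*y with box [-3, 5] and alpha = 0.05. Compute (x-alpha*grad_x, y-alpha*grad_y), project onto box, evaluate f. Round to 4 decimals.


Step 1: Compute gradient at (2.1282, 2.1558).
grad_x = 2*5*2.1282 - 10 = 11.282
grad_y = 2*7*2.1558 - 10 = 20.1812
Step 2: Gradient step.
x_raw = 2.1282 - 0.05*11.282 = 1.5641
y_raw = 2.1558 - 0.05*20.1812 = 1.1467
Step 3: Project onto [-3, 5].
x_proj = clip(1.5641) = 1.5641
y_proj = clip(1.1467) = 1.1467
Step 4: Evaluate f.
f(1.5641, 1.1467) = -5.6713


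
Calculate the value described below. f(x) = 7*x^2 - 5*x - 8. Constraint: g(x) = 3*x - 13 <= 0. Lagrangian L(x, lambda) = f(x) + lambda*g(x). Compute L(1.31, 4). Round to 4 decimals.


Step 1: Evaluate f(x).
f(1.31) = 7*1.31^2 - 5*1.31 - 8 = -2.5373
Step 2: Evaluate g(x).
g(1.31) = 3*1.31 - 13 = -9.07
Step 3: Compute Lagrangian.
L = -2.5373 + 4*-9.07 = -38.8173


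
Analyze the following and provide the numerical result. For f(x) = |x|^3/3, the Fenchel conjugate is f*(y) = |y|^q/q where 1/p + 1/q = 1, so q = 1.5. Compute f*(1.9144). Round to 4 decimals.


The conjugate exponent q satisfies 1/p + 1/q = 1.
p = 3, so q = 3/(3 - 1) = 1.5
|y|^q = 1.9144^1.5 = 2.6488
f*(1.9144) = 2.6488 / 1.5 = 1.7659


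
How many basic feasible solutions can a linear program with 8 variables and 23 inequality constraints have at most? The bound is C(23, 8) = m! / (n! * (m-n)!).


Each vertex corresponds to some choice of n active constraints out of m, so the number of vertices is at most C(m, n) = m! / (n!(m-n)!).
m = 23, n = 8
Numerator: 23 * 22 * 21 * 20 * 19 * 18 * 17 * 16
Denominator: 8! = 40320
C(23, 8) = 490314


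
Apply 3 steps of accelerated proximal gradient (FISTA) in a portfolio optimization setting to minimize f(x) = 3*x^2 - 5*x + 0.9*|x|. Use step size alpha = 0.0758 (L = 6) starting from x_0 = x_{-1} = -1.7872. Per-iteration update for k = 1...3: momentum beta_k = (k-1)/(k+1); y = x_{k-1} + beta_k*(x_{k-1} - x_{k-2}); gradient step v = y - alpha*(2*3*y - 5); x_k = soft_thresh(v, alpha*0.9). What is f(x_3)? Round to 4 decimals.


FISTA on f(x) = 3*x^2 - 5*x + 0.9*|x|
L = 6, alpha = 0.0758
Iteration 1: beta = 0.0, y = -1.7872 + 0.0*(-1.7872 + 1.7872) = -1.7872
  grad(y) = -15.7232, v = y - alpha*grad = -0.5954
  prox(v) = soft_thresh(-0.5954, 0.0682) = -0.5272
Iteration 2: beta = 0.3333, y = -0.5272 + 0.3333*(-0.5272 + 1.7872) = -0.1071
  grad(y) = -5.6429, v = y - alpha*grad = 0.3206
  prox(v) = soft_thresh(0.3206, 0.0682) = 0.2524
Iteration 3: beta = 0.5, y = 0.2524 + 0.5*(0.2524 + 0.5272) = 0.6421
  grad(y) = -1.1473, v = y - alpha*grad = 0.7291
  prox(v) = soft_thresh(0.7291, 0.0682) = 0.6609
f(x_3) = 3*0.6609^2 - 5*0.6609 + 0.9*|0.6609| = -1.3993


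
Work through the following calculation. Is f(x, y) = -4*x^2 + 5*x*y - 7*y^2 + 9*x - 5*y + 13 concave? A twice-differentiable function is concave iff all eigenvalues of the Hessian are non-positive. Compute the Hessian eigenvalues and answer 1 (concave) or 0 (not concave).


The Hessian of f(x,y) = -4*x^2 + 5*x*y - 7*y^2 + 9*x - 5*y + 13 is:
H = [[-8, 5], [5, -14]]
Trace = -8 - 14 = -22
Determinant = -8*-14 - (5)^2 = 87
Discriminant = (-22)^2 - 4*87 = 136.0
Eigenvalues: lambda_1 = -16.831, lambda_2 = -5.169
The function is concave.

1


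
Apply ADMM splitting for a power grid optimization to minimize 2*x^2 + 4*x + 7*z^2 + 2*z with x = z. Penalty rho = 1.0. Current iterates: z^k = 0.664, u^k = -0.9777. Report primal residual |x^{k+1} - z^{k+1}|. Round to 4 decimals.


ADMM iteration with rho = 1.0, z^k = 0.664, u^k = -0.9777
Step 1: x-update.
Minimize 2*x^2 + 4*x + (1.0/2)*(x - 0.664 - 0.9777)^2
FOC: (2*2 + 1.0)*x = -4 + 1.0*(0.664 + 0.9777)
x^{k+1} = -0.4717
Step 2: z-update.
Minimize 7*z^2 + 2*z + (1.0/2)*(-0.4717 - z - 0.9777)^2
FOC: (2*7 + 1.0)*z = -2 + 1.0*(-0.4717 - 0.9777)
z^{k+1} = -0.23
Step 3: u-update.
u^{k+1} = -0.9777 - 0.4717 + 0.23 = -1.2194
Step 4: Primal residual = |-0.4717 + 0.23| = 0.2417


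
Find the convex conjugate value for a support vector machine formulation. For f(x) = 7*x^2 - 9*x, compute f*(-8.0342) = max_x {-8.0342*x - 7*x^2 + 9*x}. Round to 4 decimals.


f*(y) = sup_x {y*x - a*x^2 - b*x} = sup_x {(y-b)*x - a*x^2}
FOC: (y - b) - 2a*x = 0 => x* = (y - b)/(2a)
x* = (-8.0342 + 9)/(2*7) = 0.069
f*(-8.0342) = (y-b)^2/(4a) = (-8.0342 + 9)^2/(4*7)
= 0.9328/28 = 0.0333
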